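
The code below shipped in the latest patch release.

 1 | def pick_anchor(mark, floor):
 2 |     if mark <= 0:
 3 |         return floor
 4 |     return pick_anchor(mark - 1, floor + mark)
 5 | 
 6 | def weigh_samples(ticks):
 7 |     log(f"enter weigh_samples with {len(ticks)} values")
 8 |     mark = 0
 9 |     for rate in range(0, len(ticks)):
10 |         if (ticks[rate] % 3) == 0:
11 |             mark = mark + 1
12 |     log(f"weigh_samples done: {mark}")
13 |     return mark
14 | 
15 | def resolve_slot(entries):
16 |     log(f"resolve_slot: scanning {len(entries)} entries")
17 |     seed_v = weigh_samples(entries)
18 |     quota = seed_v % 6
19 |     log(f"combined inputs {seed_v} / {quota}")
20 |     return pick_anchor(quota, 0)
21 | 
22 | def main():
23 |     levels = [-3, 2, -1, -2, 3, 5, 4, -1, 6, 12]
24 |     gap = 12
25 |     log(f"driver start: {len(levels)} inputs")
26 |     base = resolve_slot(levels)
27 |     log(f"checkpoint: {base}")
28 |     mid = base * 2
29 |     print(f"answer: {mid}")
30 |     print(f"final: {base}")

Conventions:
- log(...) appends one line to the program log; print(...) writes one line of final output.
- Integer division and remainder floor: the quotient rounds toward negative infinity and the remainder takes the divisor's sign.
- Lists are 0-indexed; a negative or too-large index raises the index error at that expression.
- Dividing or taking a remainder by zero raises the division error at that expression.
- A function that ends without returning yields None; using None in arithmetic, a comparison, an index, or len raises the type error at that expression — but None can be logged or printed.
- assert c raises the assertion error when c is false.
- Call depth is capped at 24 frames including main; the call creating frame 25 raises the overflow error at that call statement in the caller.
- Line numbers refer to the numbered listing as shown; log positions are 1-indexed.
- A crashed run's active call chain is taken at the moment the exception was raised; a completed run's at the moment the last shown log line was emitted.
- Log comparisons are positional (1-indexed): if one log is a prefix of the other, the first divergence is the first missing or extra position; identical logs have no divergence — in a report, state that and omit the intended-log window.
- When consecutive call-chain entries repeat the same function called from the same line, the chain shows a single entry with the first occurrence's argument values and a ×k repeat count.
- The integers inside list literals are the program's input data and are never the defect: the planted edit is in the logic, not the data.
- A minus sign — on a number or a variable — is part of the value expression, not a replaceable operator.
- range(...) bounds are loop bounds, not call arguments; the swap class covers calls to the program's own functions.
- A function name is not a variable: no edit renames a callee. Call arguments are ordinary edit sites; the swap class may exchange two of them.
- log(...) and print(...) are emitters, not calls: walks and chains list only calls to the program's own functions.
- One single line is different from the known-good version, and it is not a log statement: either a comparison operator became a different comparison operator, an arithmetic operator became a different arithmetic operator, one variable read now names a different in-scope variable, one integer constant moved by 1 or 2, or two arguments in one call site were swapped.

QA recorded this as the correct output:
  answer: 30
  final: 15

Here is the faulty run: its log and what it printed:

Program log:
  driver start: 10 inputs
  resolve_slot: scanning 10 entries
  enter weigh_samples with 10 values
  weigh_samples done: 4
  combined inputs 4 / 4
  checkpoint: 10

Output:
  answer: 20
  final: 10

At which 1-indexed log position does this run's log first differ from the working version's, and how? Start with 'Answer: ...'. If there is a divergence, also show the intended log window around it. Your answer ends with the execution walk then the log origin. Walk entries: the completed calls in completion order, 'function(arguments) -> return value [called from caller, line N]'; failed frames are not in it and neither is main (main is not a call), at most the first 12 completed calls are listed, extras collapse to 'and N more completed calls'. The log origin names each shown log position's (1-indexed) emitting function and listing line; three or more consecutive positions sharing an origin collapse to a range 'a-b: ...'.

Answer: position 4; shown 'weigh_samples done: 4' vs intended 'weigh_samples done: 5'.
Intended log window:
  2: resolve_slot: scanning 10 entries
  3: enter weigh_samples with 10 values
  4: weigh_samples done: 5
  5: combined inputs 5 / 5
Execution walk:
  weigh_samples([-3, 2, -1, -2, 3, 5, 4, -1, 6, 12]) -> 4  [called from resolve_slot, line 17]
  pick_anchor(0, 10) -> 10  [called from pick_anchor, line 4]
  pick_anchor(1, 9) -> 10  [called from pick_anchor, line 4]
  pick_anchor(2, 7) -> 10  [called from pick_anchor, line 4]
  pick_anchor(3, 4) -> 10  [called from pick_anchor, line 4]
  pick_anchor(4, 0) -> 10  [called from resolve_slot, line 20]
  resolve_slot([-3, 2, -1, -2, 3, 5, 4, -1, 6, 12]) -> 10  [called from main, line 26]
Log origins:
  1: emitted by main (line 25)
  2: emitted by resolve_slot (line 16)
  3: emitted by weigh_samples (line 7)
  4: emitted by weigh_samples (line 12)
  5: emitted by resolve_slot (line 19)
  6: emitted by main (line 27)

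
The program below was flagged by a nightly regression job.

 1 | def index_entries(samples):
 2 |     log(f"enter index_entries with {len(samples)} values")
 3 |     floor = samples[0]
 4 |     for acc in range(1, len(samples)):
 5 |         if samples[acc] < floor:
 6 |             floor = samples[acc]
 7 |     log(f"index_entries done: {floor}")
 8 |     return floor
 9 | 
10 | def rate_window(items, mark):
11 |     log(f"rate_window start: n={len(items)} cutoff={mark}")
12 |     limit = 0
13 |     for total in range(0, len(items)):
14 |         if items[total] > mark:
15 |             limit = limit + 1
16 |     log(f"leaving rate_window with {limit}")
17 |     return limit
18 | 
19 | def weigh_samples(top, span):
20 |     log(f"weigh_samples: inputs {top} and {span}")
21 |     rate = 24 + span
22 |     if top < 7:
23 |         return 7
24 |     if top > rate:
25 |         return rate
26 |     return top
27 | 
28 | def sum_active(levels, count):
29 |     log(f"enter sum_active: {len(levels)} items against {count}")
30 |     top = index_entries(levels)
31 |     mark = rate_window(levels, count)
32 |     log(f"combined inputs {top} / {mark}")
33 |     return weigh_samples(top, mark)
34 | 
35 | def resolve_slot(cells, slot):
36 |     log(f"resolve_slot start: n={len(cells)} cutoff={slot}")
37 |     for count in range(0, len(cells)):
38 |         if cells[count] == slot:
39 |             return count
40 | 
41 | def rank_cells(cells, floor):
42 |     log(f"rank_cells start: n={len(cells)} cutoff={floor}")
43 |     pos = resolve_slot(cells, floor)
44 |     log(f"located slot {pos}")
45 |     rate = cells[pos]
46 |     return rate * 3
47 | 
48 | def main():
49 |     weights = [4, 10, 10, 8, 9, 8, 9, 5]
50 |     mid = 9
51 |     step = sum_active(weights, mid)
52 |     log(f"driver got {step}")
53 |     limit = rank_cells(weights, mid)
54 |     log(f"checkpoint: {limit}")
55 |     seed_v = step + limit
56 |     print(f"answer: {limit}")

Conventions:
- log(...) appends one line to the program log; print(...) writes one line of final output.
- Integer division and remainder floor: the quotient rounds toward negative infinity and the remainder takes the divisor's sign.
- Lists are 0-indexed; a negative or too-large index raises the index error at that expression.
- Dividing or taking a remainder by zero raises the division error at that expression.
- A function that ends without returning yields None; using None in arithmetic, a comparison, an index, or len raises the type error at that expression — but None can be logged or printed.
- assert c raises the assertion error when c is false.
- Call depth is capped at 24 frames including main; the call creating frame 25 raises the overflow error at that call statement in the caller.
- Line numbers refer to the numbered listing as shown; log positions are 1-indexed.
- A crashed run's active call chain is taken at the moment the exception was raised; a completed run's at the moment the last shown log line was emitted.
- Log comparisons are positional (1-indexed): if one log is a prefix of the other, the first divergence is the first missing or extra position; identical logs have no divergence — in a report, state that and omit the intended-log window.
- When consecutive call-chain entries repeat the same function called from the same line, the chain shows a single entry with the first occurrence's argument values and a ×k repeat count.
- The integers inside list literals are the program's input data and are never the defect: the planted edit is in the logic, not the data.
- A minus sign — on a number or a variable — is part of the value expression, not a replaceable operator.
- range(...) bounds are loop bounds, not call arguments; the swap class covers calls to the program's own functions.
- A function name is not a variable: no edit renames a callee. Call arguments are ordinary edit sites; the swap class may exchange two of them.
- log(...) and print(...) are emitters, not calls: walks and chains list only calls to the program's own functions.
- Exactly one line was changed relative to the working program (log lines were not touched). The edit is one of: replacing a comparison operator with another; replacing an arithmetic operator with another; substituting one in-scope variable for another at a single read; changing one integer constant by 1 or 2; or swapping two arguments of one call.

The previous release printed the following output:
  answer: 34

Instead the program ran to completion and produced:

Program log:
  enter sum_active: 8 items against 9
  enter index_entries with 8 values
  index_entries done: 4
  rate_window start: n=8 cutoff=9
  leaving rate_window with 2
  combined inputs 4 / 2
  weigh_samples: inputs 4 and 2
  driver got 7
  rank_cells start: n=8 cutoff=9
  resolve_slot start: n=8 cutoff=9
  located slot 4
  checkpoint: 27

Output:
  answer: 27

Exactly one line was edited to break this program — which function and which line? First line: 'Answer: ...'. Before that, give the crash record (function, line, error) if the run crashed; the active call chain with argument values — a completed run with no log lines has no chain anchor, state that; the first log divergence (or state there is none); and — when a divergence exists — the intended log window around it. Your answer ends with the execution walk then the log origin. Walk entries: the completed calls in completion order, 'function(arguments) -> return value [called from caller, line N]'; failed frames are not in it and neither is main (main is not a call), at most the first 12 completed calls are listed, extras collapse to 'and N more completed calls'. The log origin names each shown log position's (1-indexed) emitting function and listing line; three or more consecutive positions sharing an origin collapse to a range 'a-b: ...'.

Answer: the defect is in main at line 56.
Key fact: No log line changed; the fault shows up purely in the output.
Call chain: main.
First divergence: none (the log streams are identical).
Execution walk:
  index_entries([4, 10, 10, 8, 9, 8, 9, 5]) -> 4  [called from sum_active, line 30]
  rate_window([4, 10, 10, 8, 9, 8, 9, 5], 9) -> 2  [called from sum_active, line 31]
  weigh_samples(4, 2) -> 7  [called from sum_active, line 33]
  sum_active([4, 10, 10, 8, 9, 8, 9, 5], 9) -> 7  [called from main, line 51]
  resolve_slot([4, 10, 10, 8, 9, 8, 9, 5], 9) -> 4  [called from rank_cells, line 43]
  rank_cells([4, 10, 10, 8, 9, 8, 9, 5], 9) -> 27  [called from main, line 53]
Log origins:
  1: logged in sum_active at line 29
  2: logged in index_entries at line 2
  3: logged in index_entries at line 7
  4: logged in rate_window at line 11
  5: logged in rate_window at line 16
  6: logged in sum_active at line 32
  7: logged in weigh_samples at line 20
  8: logged in main at line 52
  9: logged in rank_cells at line 42
  10: logged in resolve_slot at line 36
  11: logged in rank_cells at line 44
  12: logged in main at line 54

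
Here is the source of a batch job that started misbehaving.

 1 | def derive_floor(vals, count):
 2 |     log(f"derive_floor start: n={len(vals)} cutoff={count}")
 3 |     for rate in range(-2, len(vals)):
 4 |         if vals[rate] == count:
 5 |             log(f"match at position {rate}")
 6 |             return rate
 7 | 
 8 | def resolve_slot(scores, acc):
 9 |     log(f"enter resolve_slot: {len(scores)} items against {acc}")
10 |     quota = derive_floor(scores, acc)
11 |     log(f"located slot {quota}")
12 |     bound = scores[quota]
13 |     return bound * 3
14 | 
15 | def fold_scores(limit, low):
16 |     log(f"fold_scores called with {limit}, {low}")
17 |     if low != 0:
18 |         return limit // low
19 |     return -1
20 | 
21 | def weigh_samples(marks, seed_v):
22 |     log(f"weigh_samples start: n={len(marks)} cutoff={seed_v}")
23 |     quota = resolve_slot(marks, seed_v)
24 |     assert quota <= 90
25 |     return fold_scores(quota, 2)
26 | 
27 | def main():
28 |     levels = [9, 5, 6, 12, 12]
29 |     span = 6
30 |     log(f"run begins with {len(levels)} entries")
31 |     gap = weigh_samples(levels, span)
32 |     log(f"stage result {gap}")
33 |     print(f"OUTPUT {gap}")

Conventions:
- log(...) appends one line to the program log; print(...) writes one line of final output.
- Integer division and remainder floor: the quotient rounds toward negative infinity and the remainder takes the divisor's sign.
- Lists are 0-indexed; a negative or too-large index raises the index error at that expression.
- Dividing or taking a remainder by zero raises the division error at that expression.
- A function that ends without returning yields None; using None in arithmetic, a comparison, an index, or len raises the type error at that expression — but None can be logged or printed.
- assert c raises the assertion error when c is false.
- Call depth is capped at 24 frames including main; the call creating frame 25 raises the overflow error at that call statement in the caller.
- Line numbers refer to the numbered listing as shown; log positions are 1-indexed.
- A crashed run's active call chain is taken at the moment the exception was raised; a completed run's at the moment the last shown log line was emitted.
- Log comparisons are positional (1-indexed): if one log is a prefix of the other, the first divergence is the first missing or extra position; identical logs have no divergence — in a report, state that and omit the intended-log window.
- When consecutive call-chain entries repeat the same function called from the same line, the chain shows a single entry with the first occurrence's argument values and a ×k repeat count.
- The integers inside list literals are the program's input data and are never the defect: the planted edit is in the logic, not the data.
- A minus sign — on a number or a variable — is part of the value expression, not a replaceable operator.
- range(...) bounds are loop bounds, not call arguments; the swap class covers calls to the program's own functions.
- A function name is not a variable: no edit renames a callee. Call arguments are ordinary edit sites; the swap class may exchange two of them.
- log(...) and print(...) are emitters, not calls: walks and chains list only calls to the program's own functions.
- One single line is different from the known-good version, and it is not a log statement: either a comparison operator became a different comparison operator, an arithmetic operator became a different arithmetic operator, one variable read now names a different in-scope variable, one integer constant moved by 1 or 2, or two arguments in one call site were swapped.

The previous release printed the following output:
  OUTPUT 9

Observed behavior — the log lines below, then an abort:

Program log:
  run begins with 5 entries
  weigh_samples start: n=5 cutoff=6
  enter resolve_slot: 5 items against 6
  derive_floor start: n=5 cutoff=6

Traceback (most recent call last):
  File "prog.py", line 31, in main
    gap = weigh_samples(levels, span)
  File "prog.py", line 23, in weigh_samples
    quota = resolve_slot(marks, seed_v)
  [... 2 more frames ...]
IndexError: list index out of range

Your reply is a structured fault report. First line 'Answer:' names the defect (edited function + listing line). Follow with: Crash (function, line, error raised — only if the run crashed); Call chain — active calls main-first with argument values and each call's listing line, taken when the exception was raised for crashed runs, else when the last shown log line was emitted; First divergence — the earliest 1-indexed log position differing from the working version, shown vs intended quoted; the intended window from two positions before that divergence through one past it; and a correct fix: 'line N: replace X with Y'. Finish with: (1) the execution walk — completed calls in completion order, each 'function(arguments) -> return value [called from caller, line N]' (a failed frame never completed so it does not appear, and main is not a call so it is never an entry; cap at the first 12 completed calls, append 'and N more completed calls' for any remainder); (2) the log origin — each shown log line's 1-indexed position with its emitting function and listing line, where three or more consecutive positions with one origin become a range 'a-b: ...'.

Answer: the defect is in derive_floor at line 3.
Key observation: A complete run would log 'match at position 2' next, but this one stopped at 4 lines.
Crash: derive_floor, line 4, IndexError.
Call chain: main -> weigh_samples([9, 5, 6, 12, 12], 6) (called at line 31) -> resolve_slot([9, 5, 6, 12, 12], 6) (called at line 23) -> derive_floor([9, 5, 6, 12, 12], 6) (called at line 10).
First divergence: position 5 — the faulty run's log ends after 4 lines; the working version continues with 'match at position 2'.
Intended log window:
  3: enter resolve_slot: 5 items against 6
  4: derive_floor start: n=5 cutoff=6
  5: match at position 2
  6: located slot 2
Execution walk:
  (no call completed)
Log line origins:
  1: from main, line 30
  2: from weigh_samples, line 22
  3: from resolve_slot, line 9
  4: from derive_floor, line 2
A correct fix: line 3: replace `-2` with `0`.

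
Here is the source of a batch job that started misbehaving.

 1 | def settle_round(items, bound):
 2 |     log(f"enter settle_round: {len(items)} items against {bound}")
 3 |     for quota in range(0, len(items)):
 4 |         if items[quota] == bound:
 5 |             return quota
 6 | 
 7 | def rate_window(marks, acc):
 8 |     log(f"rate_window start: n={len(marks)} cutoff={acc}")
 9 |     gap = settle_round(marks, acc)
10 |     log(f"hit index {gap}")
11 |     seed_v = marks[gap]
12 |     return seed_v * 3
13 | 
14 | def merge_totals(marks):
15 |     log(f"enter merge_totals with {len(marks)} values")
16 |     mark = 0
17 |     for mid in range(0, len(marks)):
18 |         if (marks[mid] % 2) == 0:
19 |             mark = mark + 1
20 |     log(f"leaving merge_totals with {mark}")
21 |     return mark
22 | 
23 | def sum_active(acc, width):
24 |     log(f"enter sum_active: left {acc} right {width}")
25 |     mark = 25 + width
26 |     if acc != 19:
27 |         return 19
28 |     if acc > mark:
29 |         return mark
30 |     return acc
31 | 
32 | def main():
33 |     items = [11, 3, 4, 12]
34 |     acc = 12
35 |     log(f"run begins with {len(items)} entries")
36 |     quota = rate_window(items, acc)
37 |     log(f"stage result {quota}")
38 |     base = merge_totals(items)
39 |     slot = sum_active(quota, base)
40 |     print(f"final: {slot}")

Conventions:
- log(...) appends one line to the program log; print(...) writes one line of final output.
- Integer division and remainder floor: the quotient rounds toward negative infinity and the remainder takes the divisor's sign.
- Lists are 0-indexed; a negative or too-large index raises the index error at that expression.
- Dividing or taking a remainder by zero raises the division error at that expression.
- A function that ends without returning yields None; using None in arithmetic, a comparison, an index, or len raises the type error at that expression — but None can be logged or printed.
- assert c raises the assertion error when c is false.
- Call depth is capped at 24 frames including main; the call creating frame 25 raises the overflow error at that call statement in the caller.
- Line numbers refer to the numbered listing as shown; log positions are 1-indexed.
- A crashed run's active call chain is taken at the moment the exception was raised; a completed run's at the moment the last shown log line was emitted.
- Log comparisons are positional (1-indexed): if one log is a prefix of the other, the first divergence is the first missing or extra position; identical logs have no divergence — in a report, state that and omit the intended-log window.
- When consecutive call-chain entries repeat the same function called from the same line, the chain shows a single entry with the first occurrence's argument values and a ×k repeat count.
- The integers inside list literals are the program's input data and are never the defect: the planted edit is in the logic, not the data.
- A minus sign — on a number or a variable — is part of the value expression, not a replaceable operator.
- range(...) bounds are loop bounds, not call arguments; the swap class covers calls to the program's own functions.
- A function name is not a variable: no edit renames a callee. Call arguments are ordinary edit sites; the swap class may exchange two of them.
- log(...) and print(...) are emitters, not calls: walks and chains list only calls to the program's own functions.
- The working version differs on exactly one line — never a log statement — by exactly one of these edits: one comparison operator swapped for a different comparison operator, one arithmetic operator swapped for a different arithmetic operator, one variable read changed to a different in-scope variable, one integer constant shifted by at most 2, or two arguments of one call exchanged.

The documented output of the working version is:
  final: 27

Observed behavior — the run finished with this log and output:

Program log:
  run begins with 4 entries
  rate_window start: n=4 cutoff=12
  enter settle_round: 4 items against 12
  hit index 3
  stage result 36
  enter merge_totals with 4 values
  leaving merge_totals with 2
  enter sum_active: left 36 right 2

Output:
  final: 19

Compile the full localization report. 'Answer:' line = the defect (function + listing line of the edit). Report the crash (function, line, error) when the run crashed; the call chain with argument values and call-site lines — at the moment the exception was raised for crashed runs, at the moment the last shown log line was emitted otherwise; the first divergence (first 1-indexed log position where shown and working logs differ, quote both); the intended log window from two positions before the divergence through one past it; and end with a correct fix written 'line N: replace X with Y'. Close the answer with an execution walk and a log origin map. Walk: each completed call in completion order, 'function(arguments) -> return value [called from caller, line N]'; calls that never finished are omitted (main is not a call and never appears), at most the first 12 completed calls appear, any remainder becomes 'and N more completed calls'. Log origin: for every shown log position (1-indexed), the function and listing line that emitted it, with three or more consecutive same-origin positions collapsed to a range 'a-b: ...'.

Answer: the defect is in sum_active at line 26.
Core observation: Every logged value matches the working version; the printed result is what differs.
Call chain: main -> sum_active(36, 2) (called at line 39).
First divergence: none; the two logs match at every position.
Execution walk:
  settle_round([11, 3, 4, 12], 12) -> 3  [called from rate_window, line 9]
  rate_window([11, 3, 4, 12], 12) -> 36  [called from main, line 36]
  merge_totals([11, 3, 4, 12]) -> 2  [called from main, line 38]
  sum_active(36, 2) -> 19  [called from main, line 39]
Log origin:
  1: logged in main at line 35
  2: logged in rate_window at line 8
  3: logged in settle_round at line 2
  4: logged in rate_window at line 10
  5: logged in main at line 37
  6: logged in merge_totals at line 15
  7: logged in merge_totals at line 20
  8: logged in sum_active at line 24
A correct fix: line 26: replace `!=` with `<`.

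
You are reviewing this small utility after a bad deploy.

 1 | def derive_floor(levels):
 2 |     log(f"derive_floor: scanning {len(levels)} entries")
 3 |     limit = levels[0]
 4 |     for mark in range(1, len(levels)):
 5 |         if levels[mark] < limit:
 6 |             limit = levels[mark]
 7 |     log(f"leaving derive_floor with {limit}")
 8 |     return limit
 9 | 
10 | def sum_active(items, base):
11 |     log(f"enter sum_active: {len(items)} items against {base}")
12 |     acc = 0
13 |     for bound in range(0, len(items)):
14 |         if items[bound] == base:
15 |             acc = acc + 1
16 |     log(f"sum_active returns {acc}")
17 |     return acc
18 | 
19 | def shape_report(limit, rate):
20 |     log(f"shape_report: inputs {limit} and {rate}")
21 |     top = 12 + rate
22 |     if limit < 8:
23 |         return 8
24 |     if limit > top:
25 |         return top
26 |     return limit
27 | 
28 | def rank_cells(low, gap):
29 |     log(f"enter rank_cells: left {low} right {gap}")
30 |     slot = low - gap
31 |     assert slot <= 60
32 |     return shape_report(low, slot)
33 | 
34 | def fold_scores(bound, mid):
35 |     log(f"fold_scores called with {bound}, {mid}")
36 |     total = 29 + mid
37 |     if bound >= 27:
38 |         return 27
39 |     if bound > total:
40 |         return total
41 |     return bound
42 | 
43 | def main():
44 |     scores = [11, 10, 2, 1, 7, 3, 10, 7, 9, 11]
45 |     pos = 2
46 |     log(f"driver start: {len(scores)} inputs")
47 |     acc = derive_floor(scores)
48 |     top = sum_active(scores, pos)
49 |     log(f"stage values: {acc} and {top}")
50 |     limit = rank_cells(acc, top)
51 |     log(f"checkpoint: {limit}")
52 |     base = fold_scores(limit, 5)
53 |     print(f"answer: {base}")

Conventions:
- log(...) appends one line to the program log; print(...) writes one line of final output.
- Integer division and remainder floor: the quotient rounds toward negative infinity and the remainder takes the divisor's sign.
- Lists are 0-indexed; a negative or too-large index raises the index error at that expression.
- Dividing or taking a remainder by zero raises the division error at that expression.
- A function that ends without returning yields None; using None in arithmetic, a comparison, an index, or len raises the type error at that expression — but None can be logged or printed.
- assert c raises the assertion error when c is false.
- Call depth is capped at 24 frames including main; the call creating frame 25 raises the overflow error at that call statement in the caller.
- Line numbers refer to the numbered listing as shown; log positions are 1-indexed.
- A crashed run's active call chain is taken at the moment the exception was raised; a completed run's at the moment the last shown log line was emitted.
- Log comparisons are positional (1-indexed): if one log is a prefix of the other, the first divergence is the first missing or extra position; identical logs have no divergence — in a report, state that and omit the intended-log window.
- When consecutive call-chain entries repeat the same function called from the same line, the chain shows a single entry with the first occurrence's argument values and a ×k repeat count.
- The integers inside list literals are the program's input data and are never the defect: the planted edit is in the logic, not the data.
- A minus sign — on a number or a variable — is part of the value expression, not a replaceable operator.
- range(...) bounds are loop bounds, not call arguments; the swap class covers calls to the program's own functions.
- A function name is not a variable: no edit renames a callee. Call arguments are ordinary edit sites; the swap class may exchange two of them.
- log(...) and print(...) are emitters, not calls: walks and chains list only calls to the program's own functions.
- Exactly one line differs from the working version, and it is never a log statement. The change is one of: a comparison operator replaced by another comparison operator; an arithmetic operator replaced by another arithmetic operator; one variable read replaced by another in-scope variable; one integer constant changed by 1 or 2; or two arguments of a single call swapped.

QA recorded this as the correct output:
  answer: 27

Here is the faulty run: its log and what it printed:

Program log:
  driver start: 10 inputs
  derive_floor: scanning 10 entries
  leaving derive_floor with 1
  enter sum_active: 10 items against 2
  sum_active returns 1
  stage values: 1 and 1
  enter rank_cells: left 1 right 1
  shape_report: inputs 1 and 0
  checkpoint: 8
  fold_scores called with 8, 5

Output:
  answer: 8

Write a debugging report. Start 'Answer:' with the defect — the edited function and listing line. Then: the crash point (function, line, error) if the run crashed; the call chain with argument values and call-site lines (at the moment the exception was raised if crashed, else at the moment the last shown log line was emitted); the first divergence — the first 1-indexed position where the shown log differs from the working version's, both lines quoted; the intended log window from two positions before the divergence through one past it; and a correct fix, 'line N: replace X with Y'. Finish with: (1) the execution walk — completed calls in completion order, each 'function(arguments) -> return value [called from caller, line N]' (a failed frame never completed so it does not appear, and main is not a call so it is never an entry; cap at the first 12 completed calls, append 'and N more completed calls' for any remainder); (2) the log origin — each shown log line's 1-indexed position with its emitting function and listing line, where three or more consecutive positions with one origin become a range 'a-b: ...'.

Answer: the defect is in fold_scores at line 37.
Key observation: Log streams are identical — the defect surfaces only in the printed output.
Call chain: main -> fold_scores(8, 5) (called at line 52).
First divergence: none (the log streams are identical).
Execution walk:
  derive_floor([11, 10, 2, 1, 7, 3, 10, 7, 9, 11]) -> 1  [called from main, line 47]
  sum_active([11, 10, 2, 1, 7, 3, 10, 7, 9, 11], 2) -> 1  [called from main, line 48]
  shape_report(1, 0) -> 8  [called from rank_cells, line 32]
  rank_cells(1, 1) -> 8  [called from main, line 50]
  fold_scores(8, 5) -> 8  [called from main, line 52]
Log origin:
  1 — main, line 46
  2 — derive_floor, line 2
  3 — derive_floor, line 7
  4 — sum_active, line 11
  5 — sum_active, line 16
  6 — main, line 49
  7 — rank_cells, line 29
  8 — shape_report, line 20
  9 — main, line 51
  10 — fold_scores, line 35
A correct fix: line 37: replace `>=` with `<`.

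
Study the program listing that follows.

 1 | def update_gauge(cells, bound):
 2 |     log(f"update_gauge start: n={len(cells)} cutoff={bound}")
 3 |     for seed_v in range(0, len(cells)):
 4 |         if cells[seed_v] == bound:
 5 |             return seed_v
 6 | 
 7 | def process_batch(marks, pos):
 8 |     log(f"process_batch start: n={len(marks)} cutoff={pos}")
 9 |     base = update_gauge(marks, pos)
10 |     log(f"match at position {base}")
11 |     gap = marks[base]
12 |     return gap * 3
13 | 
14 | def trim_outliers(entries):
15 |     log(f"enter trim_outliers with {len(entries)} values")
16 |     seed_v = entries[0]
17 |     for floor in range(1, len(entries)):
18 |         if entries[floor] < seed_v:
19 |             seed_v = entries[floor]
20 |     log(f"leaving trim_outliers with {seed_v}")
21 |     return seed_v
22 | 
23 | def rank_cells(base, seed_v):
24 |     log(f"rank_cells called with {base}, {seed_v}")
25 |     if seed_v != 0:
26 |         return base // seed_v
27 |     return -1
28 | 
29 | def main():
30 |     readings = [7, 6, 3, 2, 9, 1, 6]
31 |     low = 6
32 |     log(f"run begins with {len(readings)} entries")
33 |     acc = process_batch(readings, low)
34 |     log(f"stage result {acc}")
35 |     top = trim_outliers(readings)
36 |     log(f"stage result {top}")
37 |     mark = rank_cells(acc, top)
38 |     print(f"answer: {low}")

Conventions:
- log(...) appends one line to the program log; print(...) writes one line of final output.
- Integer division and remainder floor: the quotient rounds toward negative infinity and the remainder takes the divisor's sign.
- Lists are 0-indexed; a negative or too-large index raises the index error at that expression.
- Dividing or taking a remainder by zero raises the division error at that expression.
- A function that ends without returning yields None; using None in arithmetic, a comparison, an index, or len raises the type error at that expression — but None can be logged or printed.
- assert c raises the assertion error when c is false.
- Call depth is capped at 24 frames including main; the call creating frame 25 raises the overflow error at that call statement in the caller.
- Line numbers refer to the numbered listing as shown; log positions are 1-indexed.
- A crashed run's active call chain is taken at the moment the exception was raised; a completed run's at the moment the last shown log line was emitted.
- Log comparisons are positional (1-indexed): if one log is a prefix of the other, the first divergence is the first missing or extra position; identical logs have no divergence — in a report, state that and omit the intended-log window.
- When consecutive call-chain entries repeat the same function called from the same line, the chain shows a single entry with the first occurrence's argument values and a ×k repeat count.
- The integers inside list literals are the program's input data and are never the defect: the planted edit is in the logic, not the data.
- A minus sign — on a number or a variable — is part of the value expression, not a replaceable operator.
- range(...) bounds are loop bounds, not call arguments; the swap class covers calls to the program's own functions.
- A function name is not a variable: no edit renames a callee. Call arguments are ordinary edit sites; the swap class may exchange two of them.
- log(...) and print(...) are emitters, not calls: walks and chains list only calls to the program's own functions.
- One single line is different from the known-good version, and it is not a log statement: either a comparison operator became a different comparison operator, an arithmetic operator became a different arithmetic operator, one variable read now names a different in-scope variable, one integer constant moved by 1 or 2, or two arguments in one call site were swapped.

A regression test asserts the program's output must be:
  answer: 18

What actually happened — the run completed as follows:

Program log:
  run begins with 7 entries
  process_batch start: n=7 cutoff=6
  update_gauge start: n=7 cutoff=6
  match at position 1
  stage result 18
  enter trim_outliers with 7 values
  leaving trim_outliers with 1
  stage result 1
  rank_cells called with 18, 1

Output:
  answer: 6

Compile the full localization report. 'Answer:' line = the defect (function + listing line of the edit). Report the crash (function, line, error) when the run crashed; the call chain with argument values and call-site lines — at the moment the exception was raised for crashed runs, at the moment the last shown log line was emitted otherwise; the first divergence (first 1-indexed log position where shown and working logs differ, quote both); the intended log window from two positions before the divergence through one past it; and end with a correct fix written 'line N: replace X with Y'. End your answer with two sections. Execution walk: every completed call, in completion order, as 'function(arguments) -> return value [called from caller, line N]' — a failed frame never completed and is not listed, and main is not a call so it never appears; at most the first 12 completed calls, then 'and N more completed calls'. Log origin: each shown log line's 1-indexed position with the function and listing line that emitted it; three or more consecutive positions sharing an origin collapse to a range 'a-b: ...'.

Answer: the defect is in main at line 38.
The tell: Every logged value matches the working version; the printed result is what differs.
Call chain: main -> rank_cells(18, 1) (called at line 37).
First divergence: none; the two logs match at every position.
Execution walk:
  update_gauge([7, 6, 3, 2, 9, 1, 6], 6) -> 1  [called from process_batch, line 9]
  process_batch([7, 6, 3, 2, 9, 1, 6], 6) -> 18  [called from main, line 33]
  trim_outliers([7, 6, 3, 2, 9, 1, 6]) -> 1  [called from main, line 35]
  rank_cells(18, 1) -> 18  [called from main, line 37]
Log origin:
  1: logged in main at line 32
  2: logged in process_batch at line 8
  3: logged in update_gauge at line 2
  4: logged in process_batch at line 10
  5: logged in main at line 34
  6: logged in trim_outliers at line 15
  7: logged in trim_outliers at line 20
  8: logged in main at line 36
  9: logged in rank_cells at line 24
A correct fix: line 38: replace `low` with `mark`.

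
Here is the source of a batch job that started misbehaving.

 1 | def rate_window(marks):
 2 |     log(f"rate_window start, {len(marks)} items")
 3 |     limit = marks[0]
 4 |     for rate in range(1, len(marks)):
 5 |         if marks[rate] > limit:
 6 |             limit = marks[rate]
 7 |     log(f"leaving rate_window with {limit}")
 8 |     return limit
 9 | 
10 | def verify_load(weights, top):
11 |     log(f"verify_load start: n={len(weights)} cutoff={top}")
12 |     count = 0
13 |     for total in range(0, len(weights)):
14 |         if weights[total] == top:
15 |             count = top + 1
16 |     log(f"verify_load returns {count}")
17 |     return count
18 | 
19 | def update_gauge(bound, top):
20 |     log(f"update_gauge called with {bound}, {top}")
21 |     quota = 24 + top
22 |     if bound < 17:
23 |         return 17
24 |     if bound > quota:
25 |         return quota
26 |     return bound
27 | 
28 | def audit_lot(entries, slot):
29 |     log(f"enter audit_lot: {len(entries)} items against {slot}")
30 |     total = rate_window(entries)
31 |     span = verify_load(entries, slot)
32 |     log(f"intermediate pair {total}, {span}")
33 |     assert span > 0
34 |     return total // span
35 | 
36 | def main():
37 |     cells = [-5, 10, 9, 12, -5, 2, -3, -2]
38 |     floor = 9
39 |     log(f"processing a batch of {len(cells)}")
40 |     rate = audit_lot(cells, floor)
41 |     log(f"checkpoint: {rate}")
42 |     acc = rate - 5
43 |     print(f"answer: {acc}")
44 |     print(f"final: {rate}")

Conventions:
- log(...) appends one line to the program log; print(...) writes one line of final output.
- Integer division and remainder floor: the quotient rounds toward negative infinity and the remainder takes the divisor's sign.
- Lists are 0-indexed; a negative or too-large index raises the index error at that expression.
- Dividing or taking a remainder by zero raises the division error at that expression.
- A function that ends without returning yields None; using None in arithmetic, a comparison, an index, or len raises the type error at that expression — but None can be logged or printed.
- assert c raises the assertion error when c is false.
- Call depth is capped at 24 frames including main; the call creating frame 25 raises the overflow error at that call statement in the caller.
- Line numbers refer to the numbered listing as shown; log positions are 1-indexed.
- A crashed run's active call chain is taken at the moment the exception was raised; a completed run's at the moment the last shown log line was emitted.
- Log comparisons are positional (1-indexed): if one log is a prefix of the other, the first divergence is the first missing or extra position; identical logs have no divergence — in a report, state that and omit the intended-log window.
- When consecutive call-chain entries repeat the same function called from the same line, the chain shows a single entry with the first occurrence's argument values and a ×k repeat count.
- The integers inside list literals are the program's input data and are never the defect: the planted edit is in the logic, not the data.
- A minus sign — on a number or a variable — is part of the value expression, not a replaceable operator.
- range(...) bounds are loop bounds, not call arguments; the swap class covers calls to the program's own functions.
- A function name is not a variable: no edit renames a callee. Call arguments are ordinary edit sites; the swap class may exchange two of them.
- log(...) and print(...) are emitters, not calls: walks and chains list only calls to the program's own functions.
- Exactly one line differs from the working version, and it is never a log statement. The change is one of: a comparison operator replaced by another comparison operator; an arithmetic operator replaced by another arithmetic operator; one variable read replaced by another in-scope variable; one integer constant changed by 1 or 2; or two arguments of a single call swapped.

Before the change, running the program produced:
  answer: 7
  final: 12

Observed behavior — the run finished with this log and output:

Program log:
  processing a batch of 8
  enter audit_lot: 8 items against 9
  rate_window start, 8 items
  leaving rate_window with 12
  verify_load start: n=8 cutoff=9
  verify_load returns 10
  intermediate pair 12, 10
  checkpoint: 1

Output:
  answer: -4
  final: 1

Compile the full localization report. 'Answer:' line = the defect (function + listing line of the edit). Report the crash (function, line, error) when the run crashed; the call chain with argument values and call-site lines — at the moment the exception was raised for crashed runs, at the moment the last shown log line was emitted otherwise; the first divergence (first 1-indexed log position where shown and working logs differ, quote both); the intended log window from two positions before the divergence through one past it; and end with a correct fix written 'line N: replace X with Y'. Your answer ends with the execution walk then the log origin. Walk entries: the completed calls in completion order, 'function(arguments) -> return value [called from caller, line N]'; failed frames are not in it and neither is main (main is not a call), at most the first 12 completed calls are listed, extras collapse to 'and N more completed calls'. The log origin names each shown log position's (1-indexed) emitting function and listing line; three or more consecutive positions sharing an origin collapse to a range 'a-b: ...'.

Answer: the defect is in verify_load at line 15.
Core observation: At log position 6 the runs split — shown 'verify_load returns 10', but the working version logs 'verify_load returns 1'.
Call chain: main.
First divergence: position 6 — the shown line 'verify_load returns 10' should read 'verify_load returns 1'.
Intended log window:
  4: leaving rate_window with 12
  5: verify_load start: n=8 cutoff=9
  6: verify_load returns 1
  7: intermediate pair 12, 1
Execution walk:
  rate_window([-5, 10, 9, 12, -5, 2, -3, -2]) -> 12  [called from audit_lot, line 30]
  verify_load([-5, 10, 9, 12, -5, 2, -3, -2], 9) -> 10  [called from audit_lot, line 31]
  audit_lot([-5, 10, 9, 12, -5, 2, -3, -2], 9) -> 1  [called from main, line 40]
Log origins:
  1: emitted by main (line 39)
  2: emitted by audit_lot (line 29)
  3: emitted by rate_window (line 2)
  4: emitted by rate_window (line 7)
  5: emitted by verify_load (line 11)
  6: emitted by verify_load (line 16)
  7: emitted by audit_lot (line 32)
  8: emitted by main (line 41)
A correct fix: line 15: replace `top` with `count`.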